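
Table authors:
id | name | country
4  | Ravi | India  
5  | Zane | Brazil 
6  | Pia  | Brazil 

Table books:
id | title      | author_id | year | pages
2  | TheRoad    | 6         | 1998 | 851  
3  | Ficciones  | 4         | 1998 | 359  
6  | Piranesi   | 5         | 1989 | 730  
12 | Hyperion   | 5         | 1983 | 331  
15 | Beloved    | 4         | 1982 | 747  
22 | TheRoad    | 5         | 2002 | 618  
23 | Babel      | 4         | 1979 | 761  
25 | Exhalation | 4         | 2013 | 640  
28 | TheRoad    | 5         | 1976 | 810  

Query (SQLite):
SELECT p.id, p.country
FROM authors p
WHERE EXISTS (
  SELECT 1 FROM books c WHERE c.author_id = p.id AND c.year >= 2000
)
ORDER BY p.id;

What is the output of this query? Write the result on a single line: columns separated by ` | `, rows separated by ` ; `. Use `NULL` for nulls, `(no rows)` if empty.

For each authors row, check whether any books with matching author_id has year >= 2000.
Keep rows where that is true.

4 | India ; 5 | Brazil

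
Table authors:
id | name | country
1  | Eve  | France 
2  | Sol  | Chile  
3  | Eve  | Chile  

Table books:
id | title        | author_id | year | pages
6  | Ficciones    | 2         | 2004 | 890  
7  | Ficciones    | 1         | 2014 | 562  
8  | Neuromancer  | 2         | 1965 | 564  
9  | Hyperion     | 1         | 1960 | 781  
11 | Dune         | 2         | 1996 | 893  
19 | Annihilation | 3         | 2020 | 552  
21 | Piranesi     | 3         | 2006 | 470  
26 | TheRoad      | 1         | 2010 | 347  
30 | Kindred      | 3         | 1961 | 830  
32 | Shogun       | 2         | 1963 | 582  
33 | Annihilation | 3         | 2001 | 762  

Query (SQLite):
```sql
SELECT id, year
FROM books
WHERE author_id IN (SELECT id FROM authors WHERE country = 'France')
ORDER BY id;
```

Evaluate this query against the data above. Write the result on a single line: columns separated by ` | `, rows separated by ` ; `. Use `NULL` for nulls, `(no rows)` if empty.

Inner query: authors.id where country = 'France'.
Outer: keep books rows whose author_id is in that set.
Inner query → {1}

7 | 2014 ; 9 | 1960 ; 26 | 2010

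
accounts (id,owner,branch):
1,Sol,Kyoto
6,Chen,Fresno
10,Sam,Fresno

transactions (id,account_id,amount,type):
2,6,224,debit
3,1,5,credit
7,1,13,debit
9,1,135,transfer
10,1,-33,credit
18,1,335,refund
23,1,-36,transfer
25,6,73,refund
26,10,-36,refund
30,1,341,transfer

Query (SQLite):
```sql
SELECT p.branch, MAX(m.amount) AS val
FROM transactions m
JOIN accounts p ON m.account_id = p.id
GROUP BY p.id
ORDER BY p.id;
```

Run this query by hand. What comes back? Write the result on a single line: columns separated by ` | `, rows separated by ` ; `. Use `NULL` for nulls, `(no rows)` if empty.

Join each transactions row to its accounts via account_id.
Group joined rows by accounts.id; compute MAX(m.amount) per group.
  1: ids {3, 7, 9, 10, 18, 23, 30} → MAX(m.amount)=341
  6: ids {2, 25} → MAX(m.amount)=224
  10: ids {26} → MAX(m.amount)=-36

Kyoto | 341 ; Fresno | 224 ; Fresno | -36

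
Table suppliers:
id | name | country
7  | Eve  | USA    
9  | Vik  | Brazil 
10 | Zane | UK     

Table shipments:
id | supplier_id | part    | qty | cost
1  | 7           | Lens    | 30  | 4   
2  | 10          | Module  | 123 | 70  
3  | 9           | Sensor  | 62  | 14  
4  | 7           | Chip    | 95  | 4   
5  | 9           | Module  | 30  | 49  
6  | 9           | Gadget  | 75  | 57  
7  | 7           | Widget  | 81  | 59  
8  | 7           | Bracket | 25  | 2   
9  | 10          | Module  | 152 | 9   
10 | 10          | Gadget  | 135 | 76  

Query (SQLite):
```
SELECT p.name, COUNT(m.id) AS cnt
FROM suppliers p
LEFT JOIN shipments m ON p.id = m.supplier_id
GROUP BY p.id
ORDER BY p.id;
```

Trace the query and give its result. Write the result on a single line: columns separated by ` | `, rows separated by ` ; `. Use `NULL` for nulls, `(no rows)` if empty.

LEFT JOIN keeps every suppliers row; unmatched ones get NULL for shipments columns.
Group by suppliers.id and compute COUNT(m.id). COUNT(col) of an all-NULL group is 0.
  7: ids {1, 4, 7, 8} → COUNT(m.id)=4
  9: ids {3, 5, 6} → COUNT(m.id)=3
  10: ids {2, 9, 10} → COUNT(m.id)=3

Eve | 4 ; Vik | 3 ; Zane | 3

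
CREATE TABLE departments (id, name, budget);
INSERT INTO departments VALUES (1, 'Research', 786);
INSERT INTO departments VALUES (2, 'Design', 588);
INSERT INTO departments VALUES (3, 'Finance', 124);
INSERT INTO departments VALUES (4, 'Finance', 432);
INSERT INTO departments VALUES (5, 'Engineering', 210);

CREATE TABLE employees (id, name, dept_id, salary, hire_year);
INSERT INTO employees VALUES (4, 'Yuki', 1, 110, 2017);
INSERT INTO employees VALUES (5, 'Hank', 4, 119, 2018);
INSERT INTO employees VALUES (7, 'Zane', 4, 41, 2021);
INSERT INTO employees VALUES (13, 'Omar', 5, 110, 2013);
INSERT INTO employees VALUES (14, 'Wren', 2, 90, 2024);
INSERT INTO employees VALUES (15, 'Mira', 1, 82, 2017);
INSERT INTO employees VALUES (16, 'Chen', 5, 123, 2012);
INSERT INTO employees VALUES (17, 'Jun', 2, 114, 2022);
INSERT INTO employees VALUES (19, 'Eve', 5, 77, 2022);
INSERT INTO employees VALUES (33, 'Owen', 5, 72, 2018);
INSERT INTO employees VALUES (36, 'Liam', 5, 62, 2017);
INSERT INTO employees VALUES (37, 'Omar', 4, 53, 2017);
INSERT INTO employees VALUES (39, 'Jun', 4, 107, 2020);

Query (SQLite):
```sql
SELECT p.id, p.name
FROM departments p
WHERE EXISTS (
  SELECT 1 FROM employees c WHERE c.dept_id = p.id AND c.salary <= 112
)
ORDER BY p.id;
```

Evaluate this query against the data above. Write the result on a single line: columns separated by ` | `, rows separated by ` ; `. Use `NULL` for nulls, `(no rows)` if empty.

1 | Research ; 2 | Design ; 4 | Finance ; 5 | Engineering

For each departments row, check whether any employees with matching dept_id has salary <= 112.
Keep rows where that is true.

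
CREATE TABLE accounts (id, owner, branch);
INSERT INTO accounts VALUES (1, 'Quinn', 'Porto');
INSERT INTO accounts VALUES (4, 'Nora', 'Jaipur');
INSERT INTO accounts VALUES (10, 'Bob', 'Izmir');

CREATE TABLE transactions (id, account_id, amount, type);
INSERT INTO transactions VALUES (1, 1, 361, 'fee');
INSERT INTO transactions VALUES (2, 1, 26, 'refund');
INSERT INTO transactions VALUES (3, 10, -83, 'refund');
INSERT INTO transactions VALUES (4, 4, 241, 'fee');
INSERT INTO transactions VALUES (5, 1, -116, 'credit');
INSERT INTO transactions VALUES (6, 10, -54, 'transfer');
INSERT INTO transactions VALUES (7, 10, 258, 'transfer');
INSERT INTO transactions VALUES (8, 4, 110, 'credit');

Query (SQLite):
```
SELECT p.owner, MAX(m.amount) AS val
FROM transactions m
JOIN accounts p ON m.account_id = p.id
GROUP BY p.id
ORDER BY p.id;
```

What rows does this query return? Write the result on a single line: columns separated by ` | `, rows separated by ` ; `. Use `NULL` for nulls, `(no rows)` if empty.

Quinn | 361 ; Nora | 241 ; Bob | 258

Join each transactions row to its accounts via account_id.
Group joined rows by accounts.id; compute MAX(m.amount) per group.
  1: ids {1, 2, 5} → MAX(m.amount)=361
  4: ids {4, 8} → MAX(m.amount)=241
  10: ids {3, 6, 7} → MAX(m.amount)=258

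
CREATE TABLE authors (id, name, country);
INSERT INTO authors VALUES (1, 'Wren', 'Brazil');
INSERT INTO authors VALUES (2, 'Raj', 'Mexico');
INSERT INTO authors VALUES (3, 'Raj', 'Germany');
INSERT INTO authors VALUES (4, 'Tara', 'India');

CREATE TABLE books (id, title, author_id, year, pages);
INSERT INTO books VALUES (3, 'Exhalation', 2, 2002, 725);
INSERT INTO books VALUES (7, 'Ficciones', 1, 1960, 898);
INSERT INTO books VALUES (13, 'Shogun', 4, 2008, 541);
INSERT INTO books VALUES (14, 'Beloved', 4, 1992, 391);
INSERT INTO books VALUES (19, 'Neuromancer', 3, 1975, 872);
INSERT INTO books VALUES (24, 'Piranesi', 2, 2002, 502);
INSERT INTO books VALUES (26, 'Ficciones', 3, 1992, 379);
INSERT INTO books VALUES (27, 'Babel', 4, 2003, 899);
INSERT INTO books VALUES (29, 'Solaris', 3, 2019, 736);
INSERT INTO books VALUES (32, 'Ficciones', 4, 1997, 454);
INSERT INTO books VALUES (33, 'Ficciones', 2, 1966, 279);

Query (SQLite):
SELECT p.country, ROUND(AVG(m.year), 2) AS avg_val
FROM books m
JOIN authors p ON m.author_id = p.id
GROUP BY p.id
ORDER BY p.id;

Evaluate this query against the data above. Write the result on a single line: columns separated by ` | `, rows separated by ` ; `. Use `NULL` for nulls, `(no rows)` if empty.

Brazil | 1960 ; Mexico | 1990 ; Germany | 1995.33 ; India | 2000

Join each books row to its authors via author_id.
Group joined rows by authors.id; compute ROUND(AVG(m.year), 2) per group.
  1: ids {7} → ROUND(AVG(m.year), 2)=1960
  2: ids {3, 24, 33} → ROUND(AVG(m.year), 2)=1990
  3: ids {19, 26, 29} → ROUND(AVG(m.year), 2)=1995.33
  4: ids {13, 14, 27, 32} → ROUND(AVG(m.year), 2)=2000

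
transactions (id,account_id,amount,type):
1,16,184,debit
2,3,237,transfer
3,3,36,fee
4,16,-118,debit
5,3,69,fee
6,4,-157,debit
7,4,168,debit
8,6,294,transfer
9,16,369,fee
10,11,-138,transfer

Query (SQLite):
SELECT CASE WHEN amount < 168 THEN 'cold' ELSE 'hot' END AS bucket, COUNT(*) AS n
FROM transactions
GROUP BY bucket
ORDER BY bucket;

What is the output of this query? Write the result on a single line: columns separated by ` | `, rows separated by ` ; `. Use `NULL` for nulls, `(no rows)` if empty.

cold | 5 ; hot | 5

Bucket rows by amount < 168 → 'cold' else 'hot'; count each bucket.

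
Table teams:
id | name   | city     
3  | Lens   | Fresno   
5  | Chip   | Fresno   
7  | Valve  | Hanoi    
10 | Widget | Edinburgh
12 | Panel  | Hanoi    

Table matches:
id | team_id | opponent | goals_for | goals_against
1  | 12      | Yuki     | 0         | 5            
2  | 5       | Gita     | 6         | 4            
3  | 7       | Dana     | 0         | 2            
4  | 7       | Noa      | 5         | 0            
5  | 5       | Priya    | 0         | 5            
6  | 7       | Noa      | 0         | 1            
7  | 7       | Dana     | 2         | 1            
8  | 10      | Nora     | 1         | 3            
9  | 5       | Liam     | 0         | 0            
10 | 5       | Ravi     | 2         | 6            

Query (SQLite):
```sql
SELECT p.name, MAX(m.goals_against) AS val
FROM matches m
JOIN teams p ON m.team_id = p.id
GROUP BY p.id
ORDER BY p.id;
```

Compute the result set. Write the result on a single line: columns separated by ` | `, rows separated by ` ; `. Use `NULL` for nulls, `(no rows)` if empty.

Join each matches row to its teams via team_id.
Group joined rows by teams.id; compute MAX(m.goals_against) per group.
  5: ids {2, 5, 9, 10} → MAX(m.goals_against)=6
  7: ids {3, 4, 6, 7} → MAX(m.goals_against)=2
  10: ids {8} → MAX(m.goals_against)=3
  12: ids {1} → MAX(m.goals_against)=5

Chip | 6 ; Valve | 2 ; Widget | 3 ; Panel | 5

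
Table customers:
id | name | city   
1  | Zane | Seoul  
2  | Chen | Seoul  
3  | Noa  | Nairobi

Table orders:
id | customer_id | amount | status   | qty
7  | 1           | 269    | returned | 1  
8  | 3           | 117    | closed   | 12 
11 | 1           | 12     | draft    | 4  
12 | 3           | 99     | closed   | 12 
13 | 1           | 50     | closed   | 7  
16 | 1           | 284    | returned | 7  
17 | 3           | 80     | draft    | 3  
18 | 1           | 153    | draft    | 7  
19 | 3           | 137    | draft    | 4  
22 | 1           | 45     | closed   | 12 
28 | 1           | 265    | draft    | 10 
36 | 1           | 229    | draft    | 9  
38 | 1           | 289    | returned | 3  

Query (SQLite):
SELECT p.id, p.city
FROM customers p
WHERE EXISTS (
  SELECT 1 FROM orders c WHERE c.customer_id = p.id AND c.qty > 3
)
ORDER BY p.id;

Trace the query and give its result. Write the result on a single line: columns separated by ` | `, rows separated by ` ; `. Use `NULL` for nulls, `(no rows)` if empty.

For each customers row, check whether any orders with matching customer_id has qty > 3.
Keep rows where that is true.

1 | Seoul ; 3 | Nairobi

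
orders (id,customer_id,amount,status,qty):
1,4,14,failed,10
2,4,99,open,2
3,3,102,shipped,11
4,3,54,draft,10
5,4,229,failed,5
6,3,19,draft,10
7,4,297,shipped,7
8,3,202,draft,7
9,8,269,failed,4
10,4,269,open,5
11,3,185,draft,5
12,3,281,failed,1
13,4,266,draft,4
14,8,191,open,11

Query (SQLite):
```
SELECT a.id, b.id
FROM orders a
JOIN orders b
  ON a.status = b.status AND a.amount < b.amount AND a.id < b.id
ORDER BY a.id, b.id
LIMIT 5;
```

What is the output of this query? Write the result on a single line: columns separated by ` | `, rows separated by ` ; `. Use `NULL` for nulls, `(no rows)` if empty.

Pairs (a,b) with same status, a.amount < b.amount, a.id < b.id.
status groups: draft:{4,6,8,11,13} failed:{1,5,9,12} open:{2,10,14} shipped:{3,7}
Ordered by (a.id, b.id); first 5.

1 | 5 ; 1 | 9 ; 1 | 12 ; 2 | 10 ; 2 | 14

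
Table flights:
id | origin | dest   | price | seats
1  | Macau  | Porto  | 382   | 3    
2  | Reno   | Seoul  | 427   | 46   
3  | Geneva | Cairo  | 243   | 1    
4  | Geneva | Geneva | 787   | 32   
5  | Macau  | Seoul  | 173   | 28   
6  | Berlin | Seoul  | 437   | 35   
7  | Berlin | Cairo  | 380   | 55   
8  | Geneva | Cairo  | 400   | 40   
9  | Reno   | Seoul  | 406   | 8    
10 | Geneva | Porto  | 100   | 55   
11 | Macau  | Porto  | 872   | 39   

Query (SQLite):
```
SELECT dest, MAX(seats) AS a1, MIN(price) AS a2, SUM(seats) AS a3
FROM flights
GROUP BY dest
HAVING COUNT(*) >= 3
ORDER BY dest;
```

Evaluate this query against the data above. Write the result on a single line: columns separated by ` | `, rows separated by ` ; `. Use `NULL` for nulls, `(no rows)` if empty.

Cairo | 55 | 243 | 96 ; Porto | 55 | 100 | 97 ; Seoul | 46 | 173 | 117

Group flights by dest.
Per group compute: MAX(seats), MIN(price), SUM(seats).
HAVING: drop groups with fewer than 3 rows.
  Cairo: ids {3, 7, 8} → MAX(seats)=55, MIN(price)=243, SUM(seats)=96
  Geneva: ids {4} → MAX(seats)=32, MIN(price)=787, SUM(seats)=32
  Porto: ids {1, 10, 11} → MAX(seats)=55, MIN(price)=100, SUM(seats)=97
  Seoul: ids {2, 5, 6, 9} → MAX(seats)=46, MIN(price)=173, SUM(seats)=117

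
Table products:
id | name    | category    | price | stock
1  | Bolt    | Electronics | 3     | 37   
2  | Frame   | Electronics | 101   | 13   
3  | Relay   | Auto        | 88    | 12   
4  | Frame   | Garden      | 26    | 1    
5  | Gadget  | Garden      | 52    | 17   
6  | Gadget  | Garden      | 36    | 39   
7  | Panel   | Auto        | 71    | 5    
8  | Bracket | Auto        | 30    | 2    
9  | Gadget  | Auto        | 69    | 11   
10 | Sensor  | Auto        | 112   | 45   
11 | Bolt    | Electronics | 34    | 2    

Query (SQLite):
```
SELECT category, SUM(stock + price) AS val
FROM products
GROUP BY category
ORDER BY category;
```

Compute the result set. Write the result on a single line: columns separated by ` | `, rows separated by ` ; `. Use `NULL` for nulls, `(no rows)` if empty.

For each row compute stock + price.
Group by category; take SUM of the expression per group.
  Auto: ids {3, 7, 8, 9, 10} → SUM(stock + price)=445
  Electronics: ids {1, 2, 11} → SUM(stock + price)=190
  Garden: ids {4, 5, 6} → SUM(stock + price)=171

Auto | 445 ; Electronics | 190 ; Garden | 171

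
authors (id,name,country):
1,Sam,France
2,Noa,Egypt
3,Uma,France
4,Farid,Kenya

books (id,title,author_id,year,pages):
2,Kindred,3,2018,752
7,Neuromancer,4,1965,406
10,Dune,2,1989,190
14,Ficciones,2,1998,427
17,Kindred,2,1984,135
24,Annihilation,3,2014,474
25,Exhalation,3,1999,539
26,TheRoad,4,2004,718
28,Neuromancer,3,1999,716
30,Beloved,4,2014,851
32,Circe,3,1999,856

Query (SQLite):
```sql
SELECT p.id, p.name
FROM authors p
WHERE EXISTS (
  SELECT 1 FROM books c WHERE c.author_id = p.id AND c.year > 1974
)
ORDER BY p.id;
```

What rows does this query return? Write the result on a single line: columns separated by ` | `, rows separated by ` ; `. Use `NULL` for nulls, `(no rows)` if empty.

For each authors row, check whether any books with matching author_id has year > 1974.
Keep rows where that is true.

2 | Noa ; 3 | Uma ; 4 | Farid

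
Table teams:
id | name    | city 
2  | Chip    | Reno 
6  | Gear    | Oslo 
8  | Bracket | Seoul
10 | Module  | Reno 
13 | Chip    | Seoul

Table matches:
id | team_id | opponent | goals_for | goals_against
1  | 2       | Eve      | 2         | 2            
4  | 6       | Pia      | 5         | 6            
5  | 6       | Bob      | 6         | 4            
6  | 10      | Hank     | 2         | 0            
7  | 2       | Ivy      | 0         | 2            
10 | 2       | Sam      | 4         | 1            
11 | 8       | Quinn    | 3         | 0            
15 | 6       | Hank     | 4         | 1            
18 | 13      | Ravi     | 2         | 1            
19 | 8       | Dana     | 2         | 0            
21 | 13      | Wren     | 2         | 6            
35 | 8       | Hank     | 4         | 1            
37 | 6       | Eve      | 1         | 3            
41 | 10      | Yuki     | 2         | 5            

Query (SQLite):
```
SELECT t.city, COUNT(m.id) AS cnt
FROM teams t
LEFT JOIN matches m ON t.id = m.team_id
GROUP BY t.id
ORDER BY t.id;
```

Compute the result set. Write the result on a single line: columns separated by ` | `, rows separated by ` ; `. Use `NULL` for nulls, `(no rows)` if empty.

Reno | 3 ; Oslo | 4 ; Seoul | 3 ; Reno | 2 ; Seoul | 2

LEFT JOIN keeps every teams row; unmatched ones get NULL for matches columns.
Group by teams.id and compute COUNT(m.id). COUNT(col) of an all-NULL group is 0.
  2: ids {1, 7, 10} → COUNT(m.id)=3
  6: ids {4, 5, 15, 37} → COUNT(m.id)=4
  8: ids {11, 19, 35} → COUNT(m.id)=3
  10: ids {6, 41} → COUNT(m.id)=2
  13: ids {18, 21} → COUNT(m.id)=2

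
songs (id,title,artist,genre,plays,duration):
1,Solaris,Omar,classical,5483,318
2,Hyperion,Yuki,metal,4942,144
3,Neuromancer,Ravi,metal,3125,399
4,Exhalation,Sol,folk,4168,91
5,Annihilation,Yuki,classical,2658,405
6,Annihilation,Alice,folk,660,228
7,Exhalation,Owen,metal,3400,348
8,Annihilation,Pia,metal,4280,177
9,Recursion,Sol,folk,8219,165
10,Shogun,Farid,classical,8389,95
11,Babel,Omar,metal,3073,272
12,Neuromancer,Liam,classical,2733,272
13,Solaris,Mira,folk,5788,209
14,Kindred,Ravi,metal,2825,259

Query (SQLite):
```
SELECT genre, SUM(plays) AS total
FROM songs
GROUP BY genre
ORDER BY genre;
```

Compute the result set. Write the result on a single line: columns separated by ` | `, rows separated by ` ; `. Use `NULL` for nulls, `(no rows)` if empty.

Partition songs by genre; compute SUM(plays) within each group.
  classical: ids {1, 5, 10, 12} → SUM(plays)=19263
  folk: ids {4, 6, 9, 13} → SUM(plays)=18835
  metal: ids {2, 3, 7, 8, 11, 14} → SUM(plays)=21645

classical | 19263 ; folk | 18835 ; metal | 21645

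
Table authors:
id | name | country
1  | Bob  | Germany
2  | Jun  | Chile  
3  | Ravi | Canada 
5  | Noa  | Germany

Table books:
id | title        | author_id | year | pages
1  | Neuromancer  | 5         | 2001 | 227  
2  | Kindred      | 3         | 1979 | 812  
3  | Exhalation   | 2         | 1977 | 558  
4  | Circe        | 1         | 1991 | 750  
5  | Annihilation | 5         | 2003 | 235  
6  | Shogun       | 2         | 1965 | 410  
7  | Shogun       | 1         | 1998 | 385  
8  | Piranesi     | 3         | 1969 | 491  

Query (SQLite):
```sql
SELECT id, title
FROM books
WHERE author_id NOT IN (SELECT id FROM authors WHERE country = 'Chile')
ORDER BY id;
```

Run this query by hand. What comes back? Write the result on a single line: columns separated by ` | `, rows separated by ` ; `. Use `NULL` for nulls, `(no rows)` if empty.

1 | Neuromancer ; 2 | Kindred ; 4 | Circe ; 5 | Annihilation ; 7 | Shogun ; 8 | Piranesi

Inner query: authors.id where country = 'Chile'.
Outer: keep books rows whose author_id is not in that set.
Inner query → {2}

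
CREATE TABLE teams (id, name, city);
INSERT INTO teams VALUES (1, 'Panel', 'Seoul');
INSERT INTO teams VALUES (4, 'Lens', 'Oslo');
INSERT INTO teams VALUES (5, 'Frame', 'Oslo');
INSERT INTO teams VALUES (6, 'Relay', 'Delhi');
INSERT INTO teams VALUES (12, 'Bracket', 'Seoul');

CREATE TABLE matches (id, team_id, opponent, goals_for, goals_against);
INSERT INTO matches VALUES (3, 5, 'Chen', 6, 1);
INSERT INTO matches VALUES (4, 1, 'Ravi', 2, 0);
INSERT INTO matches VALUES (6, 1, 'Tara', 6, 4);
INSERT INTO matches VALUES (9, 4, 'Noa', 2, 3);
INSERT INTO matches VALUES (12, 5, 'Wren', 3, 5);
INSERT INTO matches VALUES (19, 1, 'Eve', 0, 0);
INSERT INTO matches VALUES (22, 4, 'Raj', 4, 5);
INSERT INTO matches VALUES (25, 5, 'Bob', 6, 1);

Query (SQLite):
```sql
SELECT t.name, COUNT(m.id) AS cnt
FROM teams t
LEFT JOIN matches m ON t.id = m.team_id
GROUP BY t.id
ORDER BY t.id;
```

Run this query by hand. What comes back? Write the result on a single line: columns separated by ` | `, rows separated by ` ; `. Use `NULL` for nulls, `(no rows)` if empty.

LEFT JOIN keeps every teams row; unmatched ones get NULL for matches columns.
Group by teams.id and compute COUNT(m.id). COUNT(col) of an all-NULL group is 0.
  1: ids {4, 6, 19} → COUNT(m.id)=3
  4: ids {9, 22} → COUNT(m.id)=2
  5: ids {3, 12, 25} → COUNT(m.id)=3
  6: ids {—} → COUNT(m.id)=0
  12: ids {—} → COUNT(m.id)=0

Panel | 3 ; Lens | 2 ; Frame | 3 ; Relay | 0 ; Bracket | 0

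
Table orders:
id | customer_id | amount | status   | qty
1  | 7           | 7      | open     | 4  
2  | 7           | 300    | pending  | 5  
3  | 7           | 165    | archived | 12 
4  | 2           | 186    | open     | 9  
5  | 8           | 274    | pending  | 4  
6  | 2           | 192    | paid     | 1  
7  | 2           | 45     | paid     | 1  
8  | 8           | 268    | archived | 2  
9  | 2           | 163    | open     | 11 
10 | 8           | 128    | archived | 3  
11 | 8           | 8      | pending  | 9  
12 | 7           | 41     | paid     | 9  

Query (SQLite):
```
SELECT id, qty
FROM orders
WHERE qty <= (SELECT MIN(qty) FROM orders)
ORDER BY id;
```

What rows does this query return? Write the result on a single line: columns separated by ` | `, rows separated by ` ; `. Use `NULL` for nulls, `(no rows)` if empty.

Scalar subquery: MIN(qty) over all orders rows = 1.
Keep rows where qty <= that value.

6 | 1 ; 7 | 1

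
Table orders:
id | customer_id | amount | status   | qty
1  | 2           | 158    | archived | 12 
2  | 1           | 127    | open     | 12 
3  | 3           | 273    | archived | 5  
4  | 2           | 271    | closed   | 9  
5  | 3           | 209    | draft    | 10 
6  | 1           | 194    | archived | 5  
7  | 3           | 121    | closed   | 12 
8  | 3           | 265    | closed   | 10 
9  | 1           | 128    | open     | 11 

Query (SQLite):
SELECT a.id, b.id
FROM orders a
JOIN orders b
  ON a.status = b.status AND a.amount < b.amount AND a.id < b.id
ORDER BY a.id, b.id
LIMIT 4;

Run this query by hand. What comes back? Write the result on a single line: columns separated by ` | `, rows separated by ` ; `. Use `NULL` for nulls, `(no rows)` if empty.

Pairs (a,b) with same status, a.amount < b.amount, a.id < b.id.
status groups: archived:{1,3,6} closed:{4,7,8} draft:{5} open:{2,9}
Ordered by (a.id, b.id); first 4.

1 | 3 ; 1 | 6 ; 2 | 9 ; 7 | 8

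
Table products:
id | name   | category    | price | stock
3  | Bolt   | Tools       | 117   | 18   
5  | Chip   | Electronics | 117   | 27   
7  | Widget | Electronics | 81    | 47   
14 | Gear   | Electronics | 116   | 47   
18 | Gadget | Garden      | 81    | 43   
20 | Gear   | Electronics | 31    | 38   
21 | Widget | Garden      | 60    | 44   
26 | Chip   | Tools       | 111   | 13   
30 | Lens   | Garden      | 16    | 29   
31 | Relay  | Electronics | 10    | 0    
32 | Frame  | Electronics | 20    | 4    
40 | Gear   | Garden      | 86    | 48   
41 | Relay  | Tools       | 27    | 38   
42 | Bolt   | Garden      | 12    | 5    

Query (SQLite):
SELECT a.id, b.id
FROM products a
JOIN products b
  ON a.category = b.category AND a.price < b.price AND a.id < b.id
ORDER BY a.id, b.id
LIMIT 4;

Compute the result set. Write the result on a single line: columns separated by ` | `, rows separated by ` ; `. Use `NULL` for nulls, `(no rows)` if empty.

Pairs (a,b) with same category, a.price < b.price, a.id < b.id.
category groups: Electronics:{5,7,14,20,31,32} Garden:{18,21,30,40,42} Tools:{3,26,41}
Ordered by (a.id, b.id); first 4.

7 | 14 ; 18 | 40 ; 21 | 40 ; 30 | 40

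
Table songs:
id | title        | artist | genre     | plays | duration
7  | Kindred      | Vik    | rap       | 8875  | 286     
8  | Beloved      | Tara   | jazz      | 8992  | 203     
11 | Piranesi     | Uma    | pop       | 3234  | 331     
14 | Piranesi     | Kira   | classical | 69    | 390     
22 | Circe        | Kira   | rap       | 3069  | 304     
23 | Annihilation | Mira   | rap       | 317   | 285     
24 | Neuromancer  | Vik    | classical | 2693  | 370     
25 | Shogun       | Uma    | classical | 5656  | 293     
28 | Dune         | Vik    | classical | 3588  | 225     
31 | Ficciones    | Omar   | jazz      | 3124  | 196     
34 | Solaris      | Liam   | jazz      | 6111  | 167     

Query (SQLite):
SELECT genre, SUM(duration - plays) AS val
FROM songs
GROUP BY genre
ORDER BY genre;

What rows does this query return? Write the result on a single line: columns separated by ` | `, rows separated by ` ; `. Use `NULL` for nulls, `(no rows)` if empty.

For each row compute duration - plays.
Group by genre; take SUM of the expression per group.
  classical: ids {14, 24, 25, 28} → SUM(duration - plays)=-10728
  jazz: ids {8, 31, 34} → SUM(duration - plays)=-17661
  pop: ids {11} → SUM(duration - plays)=-2903
  rap: ids {7, 22, 23} → SUM(duration - plays)=-11386

classical | -10728 ; jazz | -17661 ; pop | -2903 ; rap | -11386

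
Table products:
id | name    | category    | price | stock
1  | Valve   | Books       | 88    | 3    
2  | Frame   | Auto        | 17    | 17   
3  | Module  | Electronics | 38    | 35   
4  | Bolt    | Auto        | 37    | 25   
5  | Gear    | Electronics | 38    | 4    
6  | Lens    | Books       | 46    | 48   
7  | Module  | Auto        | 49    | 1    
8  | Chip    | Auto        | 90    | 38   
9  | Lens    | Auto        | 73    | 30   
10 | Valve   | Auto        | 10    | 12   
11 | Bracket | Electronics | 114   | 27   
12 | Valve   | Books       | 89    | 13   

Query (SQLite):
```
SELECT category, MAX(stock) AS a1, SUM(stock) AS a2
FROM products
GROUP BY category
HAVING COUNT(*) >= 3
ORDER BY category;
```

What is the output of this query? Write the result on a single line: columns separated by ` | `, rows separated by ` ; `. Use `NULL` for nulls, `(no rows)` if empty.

Group products by category.
Per group compute: MAX(stock), SUM(stock).
HAVING: drop groups with fewer than 3 rows.
  Auto: ids {2, 4, 7, 8, 9, 10} → MAX(stock)=38, SUM(stock)=123
  Books: ids {1, 6, 12} → MAX(stock)=48, SUM(stock)=64
  Electronics: ids {3, 5, 11} → MAX(stock)=35, SUM(stock)=66

Auto | 38 | 123 ; Books | 48 | 64 ; Electronics | 35 | 66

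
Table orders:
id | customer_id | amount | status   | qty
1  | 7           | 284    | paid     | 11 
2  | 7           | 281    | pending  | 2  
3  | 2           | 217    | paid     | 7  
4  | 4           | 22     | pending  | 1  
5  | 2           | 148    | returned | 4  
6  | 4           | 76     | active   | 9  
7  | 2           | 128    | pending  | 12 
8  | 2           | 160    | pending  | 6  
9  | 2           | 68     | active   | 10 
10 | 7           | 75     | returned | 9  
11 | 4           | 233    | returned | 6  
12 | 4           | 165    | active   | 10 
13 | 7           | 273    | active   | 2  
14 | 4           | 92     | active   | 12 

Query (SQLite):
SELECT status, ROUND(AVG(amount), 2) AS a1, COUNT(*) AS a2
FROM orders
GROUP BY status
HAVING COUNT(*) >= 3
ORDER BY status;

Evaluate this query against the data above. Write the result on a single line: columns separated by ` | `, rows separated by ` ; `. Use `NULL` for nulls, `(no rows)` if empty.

active | 134.8 | 5 ; pending | 147.75 | 4 ; returned | 152 | 3

Group orders by status.
Per group compute: ROUND(AVG(amount), 2), COUNT(*).
HAVING: drop groups with fewer than 3 rows.
  active: ids {6, 9, 12, 13, 14} → ROUND(AVG(amount), 2)=134.8, COUNT(*)=5
  paid: ids {1, 3} → ROUND(AVG(amount), 2)=250.5, COUNT(*)=2
  pending: ids {2, 4, 7, 8} → ROUND(AVG(amount), 2)=147.75, COUNT(*)=4
  returned: ids {5, 10, 11} → ROUND(AVG(amount), 2)=152, COUNT(*)=3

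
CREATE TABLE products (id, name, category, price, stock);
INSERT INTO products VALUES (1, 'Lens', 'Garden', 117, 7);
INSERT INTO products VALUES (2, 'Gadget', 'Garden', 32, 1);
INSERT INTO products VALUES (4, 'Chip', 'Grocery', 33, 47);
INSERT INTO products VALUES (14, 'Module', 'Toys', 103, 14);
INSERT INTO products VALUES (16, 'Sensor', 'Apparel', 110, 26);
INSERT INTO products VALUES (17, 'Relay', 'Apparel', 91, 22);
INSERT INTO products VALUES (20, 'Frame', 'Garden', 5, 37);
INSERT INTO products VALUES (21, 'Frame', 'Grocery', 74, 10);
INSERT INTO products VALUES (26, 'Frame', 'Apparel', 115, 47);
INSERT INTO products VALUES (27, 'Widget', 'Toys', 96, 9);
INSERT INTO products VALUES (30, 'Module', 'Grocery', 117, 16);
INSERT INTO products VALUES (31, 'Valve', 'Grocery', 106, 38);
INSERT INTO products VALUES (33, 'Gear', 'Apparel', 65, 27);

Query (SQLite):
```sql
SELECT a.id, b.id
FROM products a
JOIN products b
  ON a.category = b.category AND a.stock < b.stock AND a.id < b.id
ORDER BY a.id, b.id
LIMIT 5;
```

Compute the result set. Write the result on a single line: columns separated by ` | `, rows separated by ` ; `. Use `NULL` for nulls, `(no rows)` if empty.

1 | 20 ; 2 | 20 ; 16 | 26 ; 16 | 33 ; 17 | 26

Pairs (a,b) with same category, a.stock < b.stock, a.id < b.id.
category groups: Apparel:{16,17,26,33} Garden:{1,2,20} Grocery:{4,21,30,31} Toys:{14,27}
Ordered by (a.id, b.id); first 5.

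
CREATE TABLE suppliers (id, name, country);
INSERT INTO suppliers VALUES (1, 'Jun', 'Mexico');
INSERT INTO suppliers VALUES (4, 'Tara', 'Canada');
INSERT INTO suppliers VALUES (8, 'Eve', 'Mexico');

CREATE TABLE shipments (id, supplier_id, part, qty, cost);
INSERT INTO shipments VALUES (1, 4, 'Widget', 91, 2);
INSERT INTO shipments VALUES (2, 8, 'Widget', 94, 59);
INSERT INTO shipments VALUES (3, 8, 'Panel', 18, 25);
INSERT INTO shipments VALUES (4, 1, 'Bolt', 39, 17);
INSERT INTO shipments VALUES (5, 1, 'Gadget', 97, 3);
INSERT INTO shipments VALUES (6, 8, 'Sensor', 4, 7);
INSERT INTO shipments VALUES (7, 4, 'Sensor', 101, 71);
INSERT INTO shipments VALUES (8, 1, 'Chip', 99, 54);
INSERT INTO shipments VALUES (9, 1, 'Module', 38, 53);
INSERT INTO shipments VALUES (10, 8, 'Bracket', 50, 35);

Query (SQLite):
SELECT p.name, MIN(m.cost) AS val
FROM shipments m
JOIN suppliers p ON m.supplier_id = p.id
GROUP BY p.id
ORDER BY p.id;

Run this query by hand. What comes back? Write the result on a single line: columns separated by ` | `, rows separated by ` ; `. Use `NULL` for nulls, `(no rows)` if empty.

Join each shipments row to its suppliers via supplier_id.
Group joined rows by suppliers.id; compute MIN(m.cost) per group.
  1: ids {4, 5, 8, 9} → MIN(m.cost)=3
  4: ids {1, 7} → MIN(m.cost)=2
  8: ids {2, 3, 6, 10} → MIN(m.cost)=7

Jun | 3 ; Tara | 2 ; Eve | 7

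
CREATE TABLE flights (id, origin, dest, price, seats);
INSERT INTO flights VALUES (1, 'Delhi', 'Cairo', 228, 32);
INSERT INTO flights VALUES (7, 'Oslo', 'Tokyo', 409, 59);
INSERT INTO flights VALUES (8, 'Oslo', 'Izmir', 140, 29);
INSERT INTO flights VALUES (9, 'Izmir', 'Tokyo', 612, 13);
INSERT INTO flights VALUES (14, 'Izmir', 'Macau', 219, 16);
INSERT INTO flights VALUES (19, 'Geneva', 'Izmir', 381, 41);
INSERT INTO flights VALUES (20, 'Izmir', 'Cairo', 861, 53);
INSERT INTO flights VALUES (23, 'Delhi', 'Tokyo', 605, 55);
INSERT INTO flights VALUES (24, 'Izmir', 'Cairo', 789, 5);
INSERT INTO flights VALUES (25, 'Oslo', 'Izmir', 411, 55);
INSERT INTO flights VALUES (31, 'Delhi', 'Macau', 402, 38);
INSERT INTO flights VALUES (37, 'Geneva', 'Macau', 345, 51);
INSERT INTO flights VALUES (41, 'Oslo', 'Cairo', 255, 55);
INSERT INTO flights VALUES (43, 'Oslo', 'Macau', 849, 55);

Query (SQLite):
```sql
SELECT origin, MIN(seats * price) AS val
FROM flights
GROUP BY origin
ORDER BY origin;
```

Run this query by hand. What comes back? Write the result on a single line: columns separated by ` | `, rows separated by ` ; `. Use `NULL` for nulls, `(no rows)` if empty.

For each row compute seats * price.
Group by origin; take MIN of the expression per group.
  Delhi: ids {1, 23, 31} → MIN(seats * price)=7296
  Geneva: ids {19, 37} → MIN(seats * price)=15621
  Izmir: ids {9, 14, 20, 24} → MIN(seats * price)=3504
  Oslo: ids {7, 8, 25, 41, 43} → MIN(seats * price)=4060

Delhi | 7296 ; Geneva | 15621 ; Izmir | 3504 ; Oslo | 4060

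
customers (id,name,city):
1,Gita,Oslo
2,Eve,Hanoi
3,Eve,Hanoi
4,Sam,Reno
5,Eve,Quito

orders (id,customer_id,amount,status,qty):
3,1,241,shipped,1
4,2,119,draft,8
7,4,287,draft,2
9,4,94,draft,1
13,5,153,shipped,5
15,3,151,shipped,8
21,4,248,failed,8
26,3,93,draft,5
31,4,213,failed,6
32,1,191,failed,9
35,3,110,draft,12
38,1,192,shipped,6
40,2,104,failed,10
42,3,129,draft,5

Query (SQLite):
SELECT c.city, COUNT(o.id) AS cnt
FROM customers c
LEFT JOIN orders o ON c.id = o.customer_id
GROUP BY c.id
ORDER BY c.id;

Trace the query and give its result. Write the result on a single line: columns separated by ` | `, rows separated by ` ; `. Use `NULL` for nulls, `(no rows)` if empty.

LEFT JOIN keeps every customers row; unmatched ones get NULL for orders columns.
Group by customers.id and compute COUNT(o.id). COUNT(col) of an all-NULL group is 0.
  1: ids {3, 32, 38} → COUNT(o.id)=3
  2: ids {4, 40} → COUNT(o.id)=2
  3: ids {15, 26, 35, 42} → COUNT(o.id)=4
  4: ids {7, 9, 21, 31} → COUNT(o.id)=4
  5: ids {13} → COUNT(o.id)=1

Oslo | 3 ; Hanoi | 2 ; Hanoi | 4 ; Reno | 4 ; Quito | 1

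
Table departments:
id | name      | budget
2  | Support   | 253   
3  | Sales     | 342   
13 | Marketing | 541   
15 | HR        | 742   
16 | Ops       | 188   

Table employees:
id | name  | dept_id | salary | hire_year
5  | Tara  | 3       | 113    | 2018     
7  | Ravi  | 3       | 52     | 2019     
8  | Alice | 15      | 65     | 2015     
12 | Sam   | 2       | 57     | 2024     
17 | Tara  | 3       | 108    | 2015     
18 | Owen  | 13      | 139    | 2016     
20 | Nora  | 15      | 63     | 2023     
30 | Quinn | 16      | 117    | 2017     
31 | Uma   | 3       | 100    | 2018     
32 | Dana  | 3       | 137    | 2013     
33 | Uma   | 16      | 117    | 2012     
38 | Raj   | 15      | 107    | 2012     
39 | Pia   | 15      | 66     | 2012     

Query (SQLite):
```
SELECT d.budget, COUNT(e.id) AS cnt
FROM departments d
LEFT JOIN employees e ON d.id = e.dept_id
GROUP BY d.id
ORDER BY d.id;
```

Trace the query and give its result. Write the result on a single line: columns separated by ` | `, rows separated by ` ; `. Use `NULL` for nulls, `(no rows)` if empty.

253 | 1 ; 342 | 5 ; 541 | 1 ; 742 | 4 ; 188 | 2

LEFT JOIN keeps every departments row; unmatched ones get NULL for employees columns.
Group by departments.id and compute COUNT(e.id). COUNT(col) of an all-NULL group is 0.
  2: ids {12} → COUNT(e.id)=1
  3: ids {5, 7, 17, 31, 32} → COUNT(e.id)=5
  13: ids {18} → COUNT(e.id)=1
  15: ids {8, 20, 38, 39} → COUNT(e.id)=4
  16: ids {30, 33} → COUNT(e.id)=2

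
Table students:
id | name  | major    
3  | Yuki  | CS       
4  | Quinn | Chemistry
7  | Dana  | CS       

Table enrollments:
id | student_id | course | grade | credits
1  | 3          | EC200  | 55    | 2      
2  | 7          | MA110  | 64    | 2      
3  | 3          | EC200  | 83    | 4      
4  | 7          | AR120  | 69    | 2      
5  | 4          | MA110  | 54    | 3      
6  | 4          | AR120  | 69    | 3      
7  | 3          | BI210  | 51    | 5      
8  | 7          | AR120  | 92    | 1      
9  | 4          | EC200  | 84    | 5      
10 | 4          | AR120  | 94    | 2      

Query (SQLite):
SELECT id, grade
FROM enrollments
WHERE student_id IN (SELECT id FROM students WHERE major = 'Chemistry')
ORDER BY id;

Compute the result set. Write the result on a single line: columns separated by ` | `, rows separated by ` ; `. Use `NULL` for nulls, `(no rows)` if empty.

5 | 54 ; 6 | 69 ; 9 | 84 ; 10 | 94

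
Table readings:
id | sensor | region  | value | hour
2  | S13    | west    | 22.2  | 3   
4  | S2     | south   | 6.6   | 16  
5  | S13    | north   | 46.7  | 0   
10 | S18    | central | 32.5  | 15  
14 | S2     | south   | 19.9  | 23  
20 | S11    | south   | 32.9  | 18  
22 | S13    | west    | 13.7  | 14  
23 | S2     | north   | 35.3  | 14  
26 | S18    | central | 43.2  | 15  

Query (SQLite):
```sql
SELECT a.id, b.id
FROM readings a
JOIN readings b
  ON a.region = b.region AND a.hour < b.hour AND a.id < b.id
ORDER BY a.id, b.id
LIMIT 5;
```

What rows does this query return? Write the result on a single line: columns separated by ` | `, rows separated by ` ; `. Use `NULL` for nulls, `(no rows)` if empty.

2 | 22 ; 4 | 14 ; 4 | 20 ; 5 | 23

Pairs (a,b) with same region, a.hour < b.hour, a.id < b.id.
region groups: central:{10,26} north:{5,23} south:{4,14,20} west:{2,22}
Ordered by (a.id, b.id); first 5.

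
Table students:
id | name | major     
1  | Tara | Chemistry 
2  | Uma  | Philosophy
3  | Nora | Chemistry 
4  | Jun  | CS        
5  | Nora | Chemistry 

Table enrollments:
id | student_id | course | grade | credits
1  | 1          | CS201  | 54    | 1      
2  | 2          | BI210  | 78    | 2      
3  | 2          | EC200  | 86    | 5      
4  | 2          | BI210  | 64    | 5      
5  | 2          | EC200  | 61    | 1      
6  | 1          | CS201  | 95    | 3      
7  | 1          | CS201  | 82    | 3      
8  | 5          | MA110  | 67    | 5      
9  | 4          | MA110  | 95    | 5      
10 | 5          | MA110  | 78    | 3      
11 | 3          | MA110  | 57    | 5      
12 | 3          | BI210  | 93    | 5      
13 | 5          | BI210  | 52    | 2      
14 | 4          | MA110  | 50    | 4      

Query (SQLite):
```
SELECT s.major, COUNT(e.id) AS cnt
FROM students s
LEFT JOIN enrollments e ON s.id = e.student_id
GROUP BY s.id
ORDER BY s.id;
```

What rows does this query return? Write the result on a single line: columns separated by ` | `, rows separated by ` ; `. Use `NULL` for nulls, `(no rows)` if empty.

Chemistry | 3 ; Philosophy | 4 ; Chemistry | 2 ; CS | 2 ; Chemistry | 3

LEFT JOIN keeps every students row; unmatched ones get NULL for enrollments columns.
Group by students.id and compute COUNT(e.id). COUNT(col) of an all-NULL group is 0.
  1: ids {1, 6, 7} → COUNT(e.id)=3
  2: ids {2, 3, 4, 5} → COUNT(e.id)=4
  3: ids {11, 12} → COUNT(e.id)=2
  4: ids {9, 14} → COUNT(e.id)=2
  5: ids {8, 10, 13} → COUNT(e.id)=3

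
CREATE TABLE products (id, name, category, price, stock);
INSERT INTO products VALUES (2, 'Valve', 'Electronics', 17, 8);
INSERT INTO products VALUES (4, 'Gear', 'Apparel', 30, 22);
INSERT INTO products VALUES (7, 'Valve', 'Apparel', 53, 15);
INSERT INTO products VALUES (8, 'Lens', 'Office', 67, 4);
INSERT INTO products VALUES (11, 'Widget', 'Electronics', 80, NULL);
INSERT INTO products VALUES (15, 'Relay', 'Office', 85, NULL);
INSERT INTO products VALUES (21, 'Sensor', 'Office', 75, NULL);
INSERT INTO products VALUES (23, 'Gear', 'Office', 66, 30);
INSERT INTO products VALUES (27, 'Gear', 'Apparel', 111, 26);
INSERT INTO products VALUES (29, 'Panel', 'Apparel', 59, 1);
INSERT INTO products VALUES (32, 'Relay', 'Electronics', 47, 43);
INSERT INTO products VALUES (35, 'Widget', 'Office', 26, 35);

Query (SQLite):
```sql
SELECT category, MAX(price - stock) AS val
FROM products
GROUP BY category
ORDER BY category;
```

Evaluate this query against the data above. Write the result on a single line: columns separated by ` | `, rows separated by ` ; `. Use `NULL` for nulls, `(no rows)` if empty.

For each row compute price - stock.
Group by category; take MAX of the expression per group.
  Apparel: ids {4, 7, 27, 29} → MAX(price - stock)=85
  Electronics: ids {2, 11, 32} → MAX(price - stock)=9
  Office: ids {8, 15, 21, 23, 35} → MAX(price - stock)=63

Apparel | 85 ; Electronics | 9 ; Office | 63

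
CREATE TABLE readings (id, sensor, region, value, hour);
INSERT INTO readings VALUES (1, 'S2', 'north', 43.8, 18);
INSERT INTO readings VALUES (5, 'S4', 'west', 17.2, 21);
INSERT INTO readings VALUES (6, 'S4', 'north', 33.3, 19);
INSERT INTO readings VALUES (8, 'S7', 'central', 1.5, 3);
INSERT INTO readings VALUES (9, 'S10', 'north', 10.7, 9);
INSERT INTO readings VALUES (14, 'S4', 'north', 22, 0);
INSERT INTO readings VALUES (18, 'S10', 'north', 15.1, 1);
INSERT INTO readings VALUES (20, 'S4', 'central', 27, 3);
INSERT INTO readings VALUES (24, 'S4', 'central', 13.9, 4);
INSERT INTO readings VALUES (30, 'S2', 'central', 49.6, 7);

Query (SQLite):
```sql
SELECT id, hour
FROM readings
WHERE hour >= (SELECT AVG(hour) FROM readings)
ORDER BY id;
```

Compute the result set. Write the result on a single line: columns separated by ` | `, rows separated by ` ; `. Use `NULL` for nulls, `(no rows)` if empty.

Scalar subquery: AVG(hour) over all readings rows = 8.5.
Keep rows where hour >= that value.

1 | 18 ; 5 | 21 ; 6 | 19 ; 9 | 9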